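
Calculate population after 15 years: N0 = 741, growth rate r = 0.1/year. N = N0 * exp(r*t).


r*t = 0.1 * 15 = 1.5
exp(1.5) = 4.48169
N = 741 * 4.48169 = 3320.93 ≈ 3321

3321


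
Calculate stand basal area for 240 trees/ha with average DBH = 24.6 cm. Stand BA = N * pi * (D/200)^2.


(D/200)^2 = (24.6/200)^2 = 0.123^2 = 0.015129
Individual BA = 3.141593 * 0.015129 = 0.0475292 m^2
Stand BA = 240 * 0.0475292 = 11.4070 ≈ 11.41 m^2/ha

11.41 m^2/ha


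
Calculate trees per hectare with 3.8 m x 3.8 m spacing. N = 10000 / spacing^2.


N = 10000 / 3.8^2 = 10000 / 14.44 = 692.521 ≈ 693 trees/ha

693 trees/ha


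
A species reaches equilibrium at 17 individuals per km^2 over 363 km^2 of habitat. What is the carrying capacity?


K = 17 * 363 = 6171 individuals

6171 individuals


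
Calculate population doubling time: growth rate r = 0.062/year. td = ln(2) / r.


td = ln(2) / 0.062 = 0.693147 / 0.062 = 11.1798 ≈ 11.2 years

11.2 years


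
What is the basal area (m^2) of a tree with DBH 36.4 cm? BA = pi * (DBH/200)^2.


D/200 = 36.4/200 = 0.182 m
(D/200)^2 = 0.182^2 = 0.033124
BA = 3.141593 * 0.033124 = 0.104062 ≈ 0.1041 m^2

0.1041 m^2


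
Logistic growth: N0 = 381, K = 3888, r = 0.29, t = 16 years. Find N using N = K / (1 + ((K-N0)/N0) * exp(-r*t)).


(K - N0)/N0 = (3888 - 381)/381 = 3507/381 = 9.20472
r*t = 0.29 * 16 = 4.64; exp(-4.64) = 0.00965770
9.20472 * 0.00965770 = 0.0888964
1 + 0.0888964 = 1.08890
N = 3888 / 1.08890 = 3570.58 ≈ 3571

3571


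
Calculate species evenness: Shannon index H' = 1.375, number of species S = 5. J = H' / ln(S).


ln(5) = 1.60944
J = H' / ln(S) = 1.375 / 1.60944 = 0.854334 ≈ 0.8543

0.8543


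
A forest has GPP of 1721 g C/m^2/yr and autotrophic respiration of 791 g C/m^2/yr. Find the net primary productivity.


NPP = GPP - Ra = 1721 - 791 = 930 g C/m^2/yr

930 g C/m^2/yr


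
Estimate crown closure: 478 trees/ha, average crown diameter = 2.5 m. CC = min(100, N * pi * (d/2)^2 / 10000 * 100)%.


(d/2)^2 = (2.5/2)^2 = 1.25^2 = 1.5625
Crown area = 3.141593 * 1.5625 = 4.90874 m^2
N * area / 10000 * 100 = 478 * 4.90874 / 10000 * 100 = 23.4638
CC = min(100, 23.4638) = 23.4638 ≈ 23.5%

23.5%


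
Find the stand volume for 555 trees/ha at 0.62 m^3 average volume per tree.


V_stand = 555 * 0.62 = 344.1 m^3/ha

344.1 m^3/ha


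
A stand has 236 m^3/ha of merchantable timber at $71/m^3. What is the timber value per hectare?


Value = 236 * 71 = $16756/ha

$16756/ha


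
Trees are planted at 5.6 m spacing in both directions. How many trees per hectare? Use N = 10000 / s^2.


N = 10000 / 5.6^2 = 10000 / 31.36 = 318.878 ≈ 319 trees/ha

319 trees/ha


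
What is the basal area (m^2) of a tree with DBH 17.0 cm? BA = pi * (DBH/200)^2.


D/200 = 17.0/200 = 0.085 m
(D/200)^2 = 0.085^2 = 0.007225
BA = 3.141593 * 0.007225 = 0.0226980 ≈ 0.0227 m^2

0.0227 m^2


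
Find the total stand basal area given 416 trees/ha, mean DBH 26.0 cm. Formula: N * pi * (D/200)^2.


(D/200)^2 = (26.0/200)^2 = 0.13^2 = 0.0169
Individual BA = 3.141593 * 0.0169 = 0.0530929 m^2
Stand BA = 416 * 0.0530929 = 22.0866 ≈ 22.09 m^2/ha

22.09 m^2/ha


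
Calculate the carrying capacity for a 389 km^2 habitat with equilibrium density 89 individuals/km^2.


K = 89 * 389 = 34621 individuals

34621 individuals


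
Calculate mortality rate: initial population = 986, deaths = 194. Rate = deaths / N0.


Mortality rate = 194 / 986 = 0.196755 ≈ 0.1968

0.1968


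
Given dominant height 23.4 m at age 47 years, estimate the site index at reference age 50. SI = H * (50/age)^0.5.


50/47 = 1.06383
(1.06383)^0.5 = 1.03142
SI = 23.4 * 1.03142 = 24.1352 ≈ 24.1 m

24.1 m


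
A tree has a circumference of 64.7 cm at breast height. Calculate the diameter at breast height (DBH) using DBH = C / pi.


DBH = C / pi = 64.7 / 3.141593 = 20.5946 ≈ 20.59 cm

20.59 cm


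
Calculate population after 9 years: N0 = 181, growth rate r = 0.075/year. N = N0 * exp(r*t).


r*t = 0.075 * 9 = 0.675
exp(0.675) = 1.96403
N = 181 * 1.96403 = 355.489 ≈ 355

355


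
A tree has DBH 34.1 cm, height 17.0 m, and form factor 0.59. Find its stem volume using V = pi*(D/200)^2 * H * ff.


(D/200)^2 = (34.1/200)^2 = 0.1705^2 = 0.02907025
BA = 3.141593 * 0.02907025 = 0.0913269 m^2
V = 0.0913269 * 17.0 * 0.59 = 0.916009 ≈ 0.916 m^3

0.916 m^3


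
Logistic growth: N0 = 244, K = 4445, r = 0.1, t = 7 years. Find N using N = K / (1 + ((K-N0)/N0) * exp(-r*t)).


(K - N0)/N0 = (4445 - 244)/244 = 4201/244 = 17.2172
r*t = 0.1 * 7 = 0.7; exp(-0.7) = 0.496585
17.2172 * 0.496585 = 8.54980
1 + 8.54980 = 9.54980
N = 4445 / 9.54980 = 465.455 ≈ 465

465


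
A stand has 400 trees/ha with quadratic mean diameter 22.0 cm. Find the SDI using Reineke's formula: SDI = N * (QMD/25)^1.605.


QMD/25 = 22.0/25 = 0.88
(0.88)^1.605 = exp(1.605 * ln(0.88)) = exp(1.605 * (-0.127833)) = exp(-0.205172) = 0.814507
SDI = 400 * 0.814507 = 325.803 ≈ 326

326


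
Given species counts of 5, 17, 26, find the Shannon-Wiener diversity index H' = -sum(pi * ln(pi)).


Total N = 5 + 17 + 26 = 48
Per-species terms:
  p = 5/48 = 0.104167; ln(p) = -2.261760; p*ln(p) = 0.104167 * (-2.261760) = -0.235601
  p = 17/48 = 0.354167; ln(p) = -1.037987; p*ln(p) = 0.354167 * (-1.037987) = -0.367621
  p = 26/48 = 0.541667; ln(p) = -0.613104; p*ln(p) = 0.541667 * (-0.613104) = -0.332098
sum(p*ln(p)) = (-0.235601) + (-0.367621) + (-0.332098) = -0.935320
H' = -(-0.935320) = 0.935320 ≈ 0.9353

0.9353


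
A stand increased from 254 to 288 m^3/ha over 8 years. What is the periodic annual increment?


PAI = (V2 - V1) / period = (288 - 254) / 8 = 34 / 8 = 4.25 m^3/ha/yr

4.25 m^3/ha/yr


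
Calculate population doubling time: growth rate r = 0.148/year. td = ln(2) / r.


td = ln(2) / 0.148 = 0.693147 / 0.148 = 4.68343 ≈ 4.7 years

4.7 years


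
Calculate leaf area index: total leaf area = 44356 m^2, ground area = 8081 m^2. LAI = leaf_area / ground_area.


LAI = 44356 / 8081 = 5.4889 ≈ 5.49

5.49


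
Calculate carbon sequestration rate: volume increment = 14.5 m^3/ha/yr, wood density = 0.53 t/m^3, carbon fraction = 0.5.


C = 14.5 * 0.53 * 0.5 = 3.8425 ≈ 3.84 t C/ha/yr

3.84 t C/ha/yr


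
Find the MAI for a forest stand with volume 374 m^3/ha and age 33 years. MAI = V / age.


MAI = 374 / 33 = 11.3333 ≈ 11.33 m^3/ha/yr

11.33 m^3/ha/yr


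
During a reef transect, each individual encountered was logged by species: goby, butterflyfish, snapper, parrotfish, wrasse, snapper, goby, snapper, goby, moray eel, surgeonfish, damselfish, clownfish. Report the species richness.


Total individuals logged = 13
Distinct species (count of individuals): goby (3), butterflyfish (1), snapper (3), parrotfish (1), wrasse (1), moray eel (1), surgeonfish (1), damselfish (1), clownfish (1)
Species richness = number of distinct species = 9

9


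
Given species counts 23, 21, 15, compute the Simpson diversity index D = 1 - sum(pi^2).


Total N = 23 + 21 + 15 = 59
Per-species terms:
  p = 23/59 = 0.389831; p^2 = 0.389831^2 = 0.151968
  p = 21/59 = 0.355932; p^2 = 0.355932^2 = 0.126688
  p = 15/59 = 0.254237; p^2 = 0.254237^2 = 0.064636
sum(p^2) = 0.151968 + 0.126688 + 0.064636 = 0.343292
D = 1 - 0.343292 = 0.656708 ≈ 0.6567

0.6567


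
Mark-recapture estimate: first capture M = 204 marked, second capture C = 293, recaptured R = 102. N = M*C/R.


N = M * C / R = 204 * 293 / 102 = 59772 / 102 = 586

586 individuals


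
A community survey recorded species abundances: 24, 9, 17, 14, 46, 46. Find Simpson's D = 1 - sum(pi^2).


Total N = 24 + 9 + 17 + 14 + 46 + 46 = 156
Per-species terms:
  p = 24/156 = 0.153846; p^2 = 0.153846^2 = 0.023669
  p = 9/156 = 0.057692; p^2 = 0.057692^2 = 0.003328
  p = 17/156 = 0.108974; p^2 = 0.108974^2 = 0.011875
  p = 14/156 = 0.089744; p^2 = 0.089744^2 = 0.008054
  p = 46/156 = 0.294872; p^2 = 0.294872^2 = 0.086949
  p = 46/156 = 0.294872; p^2 = 0.294872^2 = 0.086949
sum(p^2) = 0.023669 + 0.003328 + 0.011875 + 0.008054 + 0.086949 + 0.086949 = 0.220824
D = 1 - 0.220824 = 0.779176 ≈ 0.7792

0.7792


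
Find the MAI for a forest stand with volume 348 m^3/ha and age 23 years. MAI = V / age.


MAI = 348 / 23 = 15.1304 ≈ 15.13 m^3/ha/yr

15.13 m^3/ha/yr


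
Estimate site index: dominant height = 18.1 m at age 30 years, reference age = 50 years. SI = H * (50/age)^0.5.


50/30 = 1.66667
(1.66667)^0.5 = 1.29100
SI = 18.1 * 1.29100 = 23.3671 ≈ 23.4 m

23.4 m


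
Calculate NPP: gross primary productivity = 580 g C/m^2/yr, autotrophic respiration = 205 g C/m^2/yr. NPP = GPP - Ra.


NPP = GPP - Ra = 580 - 205 = 375 g C/m^2/yr

375 g C/m^2/yr


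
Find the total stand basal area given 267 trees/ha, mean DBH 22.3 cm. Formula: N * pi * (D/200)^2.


(D/200)^2 = (22.3/200)^2 = 0.1115^2 = 0.01243225
Individual BA = 3.141593 * 0.01243225 = 0.0390571 m^2
Stand BA = 267 * 0.0390571 = 10.4282 ≈ 10.43 m^2/ha

10.43 m^2/ha


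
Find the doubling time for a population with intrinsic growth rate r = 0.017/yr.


td = ln(2) / 0.017 = 0.693147 / 0.017 = 40.7734 ≈ 40.8 years

40.8 years


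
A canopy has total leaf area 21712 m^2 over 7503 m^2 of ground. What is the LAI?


LAI = 21712 / 7503 = 2.8938 ≈ 2.89

2.89


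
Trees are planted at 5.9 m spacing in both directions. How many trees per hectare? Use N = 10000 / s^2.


N = 10000 / 5.9^2 = 10000 / 34.81 = 287.274 ≈ 287 trees/ha

287 trees/ha


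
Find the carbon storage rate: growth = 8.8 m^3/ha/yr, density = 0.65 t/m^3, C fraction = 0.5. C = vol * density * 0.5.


C = 8.8 * 0.65 * 0.5 = 2.86 t C/ha/yr

2.86 t C/ha/yr


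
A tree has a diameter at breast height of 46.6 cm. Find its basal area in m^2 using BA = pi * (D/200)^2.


D/200 = 46.6/200 = 0.233 m
(D/200)^2 = 0.233^2 = 0.054289
BA = 3.141593 * 0.054289 = 0.170554 ≈ 0.1706 m^2

0.1706 m^2


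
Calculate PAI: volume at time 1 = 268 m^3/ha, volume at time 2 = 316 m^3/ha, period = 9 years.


PAI = (V2 - V1) / period = (316 - 268) / 9 = 48 / 9 = 5.3333 ≈ 5.33 m^3/ha/yr

5.33 m^3/ha/yr


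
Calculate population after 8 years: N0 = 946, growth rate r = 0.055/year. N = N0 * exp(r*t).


r*t = 0.055 * 8 = 0.44
exp(0.44) = 1.55271
N = 946 * 1.55271 = 1468.86 ≈ 1469

1469


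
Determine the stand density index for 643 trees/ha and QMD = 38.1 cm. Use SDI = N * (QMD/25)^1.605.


QMD/25 = 38.1/25 = 1.524
(1.524)^1.605 = exp(1.605 * ln(1.524)) = exp(1.605 * 0.421338) = exp(0.676247) = 1.96648
SDI = 643 * 1.96648 = 1264.45 ≈ 1264

1264


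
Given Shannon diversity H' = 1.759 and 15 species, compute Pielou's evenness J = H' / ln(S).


ln(15) = 2.70805
J = H' / ln(S) = 1.759 / 2.70805 = 0.649545 ≈ 0.6495

0.6495


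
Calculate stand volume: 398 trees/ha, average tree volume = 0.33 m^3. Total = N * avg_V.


V_stand = 398 * 0.33 = 131.34 ≈ 131.3 m^3/ha

131.3 m^3/ha


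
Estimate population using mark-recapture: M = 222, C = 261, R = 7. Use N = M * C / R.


N = M * C / R = 222 * 261 / 7 = 57942 / 7 = 8277.43 ≈ 8277

8277 individuals


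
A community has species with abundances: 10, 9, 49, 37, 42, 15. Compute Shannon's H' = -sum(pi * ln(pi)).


Total N = 10 + 9 + 49 + 37 + 42 + 15 = 162
Per-species terms:
  p = 10/162 = 0.061728; ln(p) = -2.785018; p*ln(p) = 0.061728 * (-2.785018) = -0.171914
  p = 9/162 = 0.055556; ln(p) = -2.890364; p*ln(p) = 0.055556 * (-2.890364) = -0.160577
  p = 49/162 = 0.302469; ln(p) = -1.195776; p*ln(p) = 0.302469 * (-1.195776) = -0.361685
  p = 37/162 = 0.228395; ln(p) = -1.476679; p*ln(p) = 0.228395 * (-1.476679) = -0.337266
  p = 42/162 = 0.259259; ln(p) = -1.349928; p*ln(p) = 0.259259 * (-1.349928) = -0.349981
  p = 15/162 = 0.092593; ln(p) = -2.379542; p*ln(p) = 0.092593 * (-2.379542) = -0.220329
sum(p*ln(p)) = (-0.171914) + (-0.160577) + (-0.361685) + (-0.337266) + (-0.349981) + (-0.220329) = -1.601752
H' = -(-1.601752) = 1.601752 ≈ 1.6018

1.6018


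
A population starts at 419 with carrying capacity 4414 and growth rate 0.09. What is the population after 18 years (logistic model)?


(K - N0)/N0 = (4414 - 419)/419 = 3995/419 = 9.53461
r*t = 0.09 * 18 = 1.62; exp(-1.62) = 0.197899
9.53461 * 0.197899 = 1.88689
1 + 1.88689 = 2.88689
N = 4414 / 2.88689 = 1528.98 ≈ 1529

1529


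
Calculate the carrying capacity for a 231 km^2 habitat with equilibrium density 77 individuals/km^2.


K = 77 * 231 = 17787 individuals

17787 individuals


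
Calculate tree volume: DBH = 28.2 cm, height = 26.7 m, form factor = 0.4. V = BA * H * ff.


(D/200)^2 = (28.2/200)^2 = 0.141^2 = 0.019881
BA = 3.141593 * 0.019881 = 0.0624580 m^2
V = 0.0624580 * 26.7 * 0.4 = 0.667051 ≈ 0.667 m^3

0.667 m^3


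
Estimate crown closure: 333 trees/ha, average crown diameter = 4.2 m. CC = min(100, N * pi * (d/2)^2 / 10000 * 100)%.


(d/2)^2 = (4.2/2)^2 = 2.1^2 = 4.41
Crown area = 3.141593 * 4.41 = 13.8544 m^2
N * area / 10000 * 100 = 333 * 13.8544 / 10000 * 100 = 46.1352
CC = min(100, 46.1352) = 46.1352 ≈ 46.1%

46.1%


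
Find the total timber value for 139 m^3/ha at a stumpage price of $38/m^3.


Value = 139 * 38 = $5282/ha

$5282/ha


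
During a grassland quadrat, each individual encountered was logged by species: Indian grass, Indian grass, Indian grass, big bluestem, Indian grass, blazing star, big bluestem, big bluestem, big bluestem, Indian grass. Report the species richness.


Total individuals logged = 10
Distinct species (count of individuals): Indian grass (5), big bluestem (4), blazing star (1)
Species richness = number of distinct species = 3

3


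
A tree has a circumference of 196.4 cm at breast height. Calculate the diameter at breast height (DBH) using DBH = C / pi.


DBH = C / pi = 196.4 / 3.141593 = 62.5161 ≈ 62.52 cm

62.52 cm


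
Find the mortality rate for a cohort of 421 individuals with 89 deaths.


Mortality rate = 89 / 421 = 0.211401 ≈ 0.2114

0.2114


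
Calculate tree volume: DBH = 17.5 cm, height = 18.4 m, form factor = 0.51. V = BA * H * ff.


(D/200)^2 = (17.5/200)^2 = 0.0875^2 = 0.00765625
BA = 3.141593 * 0.00765625 = 0.0240528 m^2
V = 0.0240528 * 18.4 * 0.51 = 0.225711 ≈ 0.226 m^3

0.226 m^3


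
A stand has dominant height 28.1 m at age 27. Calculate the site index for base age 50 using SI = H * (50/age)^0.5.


50/27 = 1.85185
(1.85185)^0.5 = 1.36083
SI = 28.1 * 1.36083 = 38.2393 ≈ 38.2 m

38.2 m


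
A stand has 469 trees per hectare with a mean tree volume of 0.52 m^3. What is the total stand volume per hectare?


V_stand = 469 * 0.52 = 243.88 ≈ 243.9 m^3/ha

243.9 m^3/ha


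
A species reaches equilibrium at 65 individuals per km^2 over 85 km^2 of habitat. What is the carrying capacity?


K = 65 * 85 = 5525 individuals

5525 individuals


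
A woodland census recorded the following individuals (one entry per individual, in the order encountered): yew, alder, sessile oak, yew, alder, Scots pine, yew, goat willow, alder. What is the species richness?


Total individuals logged = 9
Distinct species (count of individuals): yew (3), alder (3), sessile oak (1), Scots pine (1), goat willow (1)
Species richness = number of distinct species = 5

5


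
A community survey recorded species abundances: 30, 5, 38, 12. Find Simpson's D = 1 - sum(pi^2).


Total N = 30 + 5 + 38 + 12 = 85
Per-species terms:
  p = 30/85 = 0.352941; p^2 = 0.352941^2 = 0.124567
  p = 5/85 = 0.058824; p^2 = 0.058824^2 = 0.003460
  p = 38/85 = 0.447059; p^2 = 0.447059^2 = 0.199862
  p = 12/85 = 0.141176; p^2 = 0.141176^2 = 0.019931
sum(p^2) = 0.124567 + 0.003460 + 0.199862 + 0.019931 = 0.347820
D = 1 - 0.347820 = 0.652180 ≈ 0.6522

0.6522


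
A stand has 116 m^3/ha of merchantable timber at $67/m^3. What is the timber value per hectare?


Value = 116 * 67 = $7772/ha

$7772/ha


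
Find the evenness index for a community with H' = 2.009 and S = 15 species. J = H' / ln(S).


ln(15) = 2.70805
J = H' / ln(S) = 2.009 / 2.70805 = 0.741862 ≈ 0.7419

0.7419


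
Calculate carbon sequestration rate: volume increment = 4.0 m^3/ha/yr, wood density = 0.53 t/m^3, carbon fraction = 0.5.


C = 4.0 * 0.53 * 0.5 = 1.06 t C/ha/yr

1.06 t C/ha/yr


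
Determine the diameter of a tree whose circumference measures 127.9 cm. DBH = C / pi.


DBH = C / pi = 127.9 / 3.141593 = 40.7118 ≈ 40.71 cm

40.71 cm


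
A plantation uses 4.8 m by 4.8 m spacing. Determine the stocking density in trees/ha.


N = 10000 / 4.8^2 = 10000 / 23.04 = 434.028 ≈ 434 trees/ha

434 trees/ha


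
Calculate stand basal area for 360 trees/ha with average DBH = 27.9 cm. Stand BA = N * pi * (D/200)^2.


(D/200)^2 = (27.9/200)^2 = 0.1395^2 = 0.01946025
Individual BA = 3.141593 * 0.01946025 = 0.0611362 m^2
Stand BA = 360 * 0.0611362 = 22.0090 ≈ 22.01 m^2/ha

22.01 m^2/ha


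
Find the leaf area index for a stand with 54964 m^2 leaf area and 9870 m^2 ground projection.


LAI = 54964 / 9870 = 5.5688 ≈ 5.57

5.57


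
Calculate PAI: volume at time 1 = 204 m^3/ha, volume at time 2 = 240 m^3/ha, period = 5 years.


PAI = (V2 - V1) / period = (240 - 204) / 5 = 36 / 5 = 7.20 m^3/ha/yr

7.20 m^3/ha/yr


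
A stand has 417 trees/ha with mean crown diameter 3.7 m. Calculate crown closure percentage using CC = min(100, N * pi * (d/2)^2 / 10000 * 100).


(d/2)^2 = (3.7/2)^2 = 1.85^2 = 3.4225
Crown area = 3.141593 * 3.4225 = 10.7521 m^2
N * area / 10000 * 100 = 417 * 10.7521 / 10000 * 100 = 44.8363
CC = min(100, 44.8363) = 44.8363 ≈ 44.8%

44.8%


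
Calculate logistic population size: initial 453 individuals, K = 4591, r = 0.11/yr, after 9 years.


(K - N0)/N0 = (4591 - 453)/453 = 4138/453 = 9.13466
r*t = 0.11 * 9 = 0.99; exp(-0.99) = 0.371577
9.13466 * 0.371577 = 3.39423
1 + 3.39423 = 4.39423
N = 4591 / 4.39423 = 1044.78 ≈ 1045

1045


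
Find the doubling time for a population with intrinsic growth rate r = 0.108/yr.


td = ln(2) / 0.108 = 0.693147 / 0.108 = 6.41803 ≈ 6.4 years

6.4 years


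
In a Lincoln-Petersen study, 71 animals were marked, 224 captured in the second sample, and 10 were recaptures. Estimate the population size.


N = M * C / R = 71 * 224 / 10 = 15904 / 10 = 1590.40 ≈ 1590

1590 individuals


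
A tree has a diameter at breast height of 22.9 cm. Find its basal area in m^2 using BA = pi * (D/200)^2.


D/200 = 22.9/200 = 0.1145 m
(D/200)^2 = 0.1145^2 = 0.01311025
BA = 3.141593 * 0.01311025 = 0.0411871 ≈ 0.0412 m^2

0.0412 m^2


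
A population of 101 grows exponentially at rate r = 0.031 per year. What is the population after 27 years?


r*t = 0.031 * 27 = 0.837
exp(0.837) = 2.30943
N = 101 * 2.30943 = 233.252 ≈ 233

233


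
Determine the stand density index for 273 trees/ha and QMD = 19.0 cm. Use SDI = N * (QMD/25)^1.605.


QMD/25 = 19.0/25 = 0.76
(0.76)^1.605 = exp(1.605 * ln(0.76)) = exp(1.605 * (-0.274437)) = exp(-0.440471) = 0.643733
SDI = 273 * 0.643733 = 175.739 ≈ 176

176


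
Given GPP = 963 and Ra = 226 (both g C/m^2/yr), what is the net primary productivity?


NPP = GPP - Ra = 963 - 226 = 737 g C/m^2/yr

737 g C/m^2/yr


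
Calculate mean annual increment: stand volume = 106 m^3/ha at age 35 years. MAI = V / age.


MAI = 106 / 35 = 3.0286 ≈ 3.03 m^3/ha/yr

3.03 m^3/ha/yr


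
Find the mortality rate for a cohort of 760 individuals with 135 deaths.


Mortality rate = 135 / 760 = 0.177632 ≈ 0.1776

0.1776


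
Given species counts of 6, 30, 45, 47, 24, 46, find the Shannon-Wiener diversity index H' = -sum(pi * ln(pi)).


Total N = 6 + 30 + 45 + 47 + 24 + 46 = 198
Per-species terms:
  p = 6/198 = 0.030303; ln(p) = -3.496509; p*ln(p) = 0.030303 * (-3.496509) = -0.105955
  p = 30/198 = 0.151515; ln(p) = -1.887071; p*ln(p) = 0.151515 * (-1.887071) = -0.285920
  p = 45/198 = 0.227273; ln(p) = -1.481603; p*ln(p) = 0.227273 * (-1.481603) = -0.336728
  p = 47/198 = 0.237374; ln(p) = -1.438118; p*ln(p) = 0.237374 * (-1.438118) = -0.341372
  p = 24/198 = 0.121212; ln(p) = -2.110214; p*ln(p) = 0.121212 * (-2.110214) = -0.255783
  p = 46/198 = 0.232323; ln(p) = -1.459627; p*ln(p) = 0.232323 * (-1.459627) = -0.339105
sum(p*ln(p)) = (-0.105955) + (-0.285920) + (-0.336728) + (-0.341372) + (-0.255783) + (-0.339105) = -1.664863
H' = -(-1.664863) = 1.664863 ≈ 1.6649

1.6649


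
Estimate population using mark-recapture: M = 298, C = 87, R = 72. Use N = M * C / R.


N = M * C / R = 298 * 87 / 72 = 25926 / 72 = 360.08 ≈ 360

360 individuals


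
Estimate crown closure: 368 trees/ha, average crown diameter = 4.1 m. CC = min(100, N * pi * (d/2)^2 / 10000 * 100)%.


(d/2)^2 = (4.1/2)^2 = 2.05^2 = 4.2025
Crown area = 3.141593 * 4.2025 = 13.2025 m^2
N * area / 10000 * 100 = 368 * 13.2025 / 10000 * 100 = 48.5852
CC = min(100, 48.5852) = 48.5852 ≈ 48.6%

48.6%


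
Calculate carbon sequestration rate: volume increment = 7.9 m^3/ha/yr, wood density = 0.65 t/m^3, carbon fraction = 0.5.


C = 7.9 * 0.65 * 0.5 = 2.5675 ≈ 2.57 t C/ha/yr

2.57 t C/ha/yr


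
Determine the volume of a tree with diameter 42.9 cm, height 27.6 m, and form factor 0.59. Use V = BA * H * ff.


(D/200)^2 = (42.9/200)^2 = 0.2145^2 = 0.04601025
BA = 3.141593 * 0.04601025 = 0.144545 m^2
V = 0.144545 * 27.6 * 0.59 = 2.35377 ≈ 2.354 m^3

2.354 m^3


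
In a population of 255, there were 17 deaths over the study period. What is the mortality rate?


Mortality rate = 17 / 255 = 0.066667 ≈ 0.0667

0.0667


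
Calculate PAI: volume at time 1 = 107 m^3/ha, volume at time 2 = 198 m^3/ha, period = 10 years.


PAI = (V2 - V1) / period = (198 - 107) / 10 = 91 / 10 = 9.10 m^3/ha/yr

9.10 m^3/ha/yr


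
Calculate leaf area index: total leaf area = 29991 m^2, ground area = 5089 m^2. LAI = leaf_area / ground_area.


LAI = 29991 / 5089 = 5.8933 ≈ 5.89

5.89


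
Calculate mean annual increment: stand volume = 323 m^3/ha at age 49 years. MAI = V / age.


MAI = 323 / 49 = 6.5918 ≈ 6.59 m^3/ha/yr

6.59 m^3/ha/yr


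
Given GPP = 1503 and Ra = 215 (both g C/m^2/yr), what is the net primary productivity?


NPP = GPP - Ra = 1503 - 215 = 1288 g C/m^2/yr

1288 g C/m^2/yr


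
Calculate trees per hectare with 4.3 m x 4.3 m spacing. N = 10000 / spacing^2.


N = 10000 / 4.3^2 = 10000 / 18.49 = 540.833 ≈ 541 trees/ha

541 trees/ha


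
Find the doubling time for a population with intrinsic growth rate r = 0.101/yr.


td = ln(2) / 0.101 = 0.693147 / 0.101 = 6.86284 ≈ 6.9 years

6.9 years


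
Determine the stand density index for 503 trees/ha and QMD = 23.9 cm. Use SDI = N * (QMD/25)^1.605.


QMD/25 = 23.9/25 = 0.956
(0.956)^1.605 = exp(1.605 * ln(0.956)) = exp(1.605 * (-0.0449974)) = exp(-0.0722208) = 0.930325
SDI = 503 * 0.930325 = 467.953 ≈ 468

468


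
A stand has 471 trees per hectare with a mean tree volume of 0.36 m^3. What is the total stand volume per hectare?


V_stand = 471 * 0.36 = 169.56 ≈ 169.6 m^3/ha

169.6 m^3/ha


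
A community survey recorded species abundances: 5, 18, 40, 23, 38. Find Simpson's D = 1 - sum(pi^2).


Total N = 5 + 18 + 40 + 23 + 38 = 124
Per-species terms:
  p = 5/124 = 0.040323; p^2 = 0.040323^2 = 0.001626
  p = 18/124 = 0.145161; p^2 = 0.145161^2 = 0.021072
  p = 40/124 = 0.322581; p^2 = 0.322581^2 = 0.104059
  p = 23/124 = 0.185484; p^2 = 0.185484^2 = 0.034404
  p = 38/124 = 0.306452; p^2 = 0.306452^2 = 0.093913
sum(p^2) = 0.001626 + 0.021072 + 0.104059 + 0.034404 + 0.093913 = 0.255074
D = 1 - 0.255074 = 0.744926 ≈ 0.7449

0.7449


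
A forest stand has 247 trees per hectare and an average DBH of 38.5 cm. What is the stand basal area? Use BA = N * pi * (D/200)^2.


(D/200)^2 = (38.5/200)^2 = 0.1925^2 = 0.03705625
Individual BA = 3.141593 * 0.03705625 = 0.116416 m^2
Stand BA = 247 * 0.116416 = 28.7548 ≈ 28.75 m^2/ha

28.75 m^2/ha


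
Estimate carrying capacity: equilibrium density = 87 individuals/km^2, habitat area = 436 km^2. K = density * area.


K = 87 * 436 = 37932 individuals

37932 individuals


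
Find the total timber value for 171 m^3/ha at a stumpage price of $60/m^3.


Value = 171 * 60 = $10260/ha

$10260/ha


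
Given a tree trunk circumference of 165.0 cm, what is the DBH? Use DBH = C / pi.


DBH = C / pi = 165.0 / 3.141593 = 52.5211 ≈ 52.52 cm

52.52 cm


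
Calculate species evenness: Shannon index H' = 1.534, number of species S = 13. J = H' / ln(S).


ln(13) = 2.56495
J = H' / ln(S) = 1.534 / 2.56495 = 0.598062 ≈ 0.5981

0.5981


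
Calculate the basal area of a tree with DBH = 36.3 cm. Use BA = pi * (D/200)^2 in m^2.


D/200 = 36.3/200 = 0.1815 m
(D/200)^2 = 0.1815^2 = 0.03294225
BA = 3.141593 * 0.03294225 = 0.103491 ≈ 0.1035 m^2

0.1035 m^2


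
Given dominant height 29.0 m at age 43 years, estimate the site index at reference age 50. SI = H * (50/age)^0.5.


50/43 = 1.16279
(1.16279)^0.5 = 1.07833
SI = 29.0 * 1.07833 = 31.2716 ≈ 31.3 m

31.3 m


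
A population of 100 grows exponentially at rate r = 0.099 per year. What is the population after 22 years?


r*t = 0.099 * 22 = 2.178
exp(2.178) = 8.82863
N = 100 * 8.82863 = 882.863 ≈ 883

883


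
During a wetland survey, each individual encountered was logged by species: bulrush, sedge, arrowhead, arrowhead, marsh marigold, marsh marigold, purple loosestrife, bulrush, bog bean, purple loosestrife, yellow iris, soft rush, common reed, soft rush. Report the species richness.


Total individuals logged = 14
Distinct species (count of individuals): bulrush (2), sedge (1), arrowhead (2), marsh marigold (2), purple loosestrife (2), bog bean (1), yellow iris (1), soft rush (2), common reed (1)
Species richness = number of distinct species = 9

9


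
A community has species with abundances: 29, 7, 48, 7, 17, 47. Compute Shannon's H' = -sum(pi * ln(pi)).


Total N = 29 + 7 + 48 + 7 + 17 + 47 = 155
Per-species terms:
  p = 29/155 = 0.187097; ln(p) = -1.676128; p*ln(p) = 0.187097 * (-1.676128) = -0.313599
  p = 7/155 = 0.045161; ln(p) = -3.097521; p*ln(p) = 0.045161 * (-3.097521) = -0.139887
  p = 48/155 = 0.309677; ln(p) = -1.172225; p*ln(p) = 0.309677 * (-1.172225) = -0.363011
  p = 7/155 = 0.045161; ln(p) = -3.097521; p*ln(p) = 0.045161 * (-3.097521) = -0.139887
  p = 17/155 = 0.109677; ln(p) = -2.210216; p*ln(p) = 0.109677 * (-2.210216) = -0.242410
  p = 47/155 = 0.303226; ln(p) = -1.193277; p*ln(p) = 0.303226 * (-1.193277) = -0.361833
sum(p*ln(p)) = (-0.313599) + (-0.139887) + (-0.363011) + (-0.139887) + (-0.242410) + (-0.361833) = -1.560627
H' = -(-1.560627) = 1.560627 ≈ 1.5606

1.5606


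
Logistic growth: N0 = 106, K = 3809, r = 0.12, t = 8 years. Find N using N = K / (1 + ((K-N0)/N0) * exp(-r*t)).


(K - N0)/N0 = (3809 - 106)/106 = 3703/106 = 34.9340
r*t = 0.12 * 8 = 0.96; exp(-0.96) = 0.382893
34.9340 * 0.382893 = 13.3760
1 + 13.3760 = 14.3760
N = 3809 / 14.3760 = 264.955 ≈ 265

265


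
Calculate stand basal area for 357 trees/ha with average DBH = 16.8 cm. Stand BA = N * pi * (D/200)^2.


(D/200)^2 = (16.8/200)^2 = 0.084^2 = 0.007056
Individual BA = 3.141593 * 0.007056 = 0.0221671 m^2
Stand BA = 357 * 0.0221671 = 7.91365 ≈ 7.91 m^2/ha

7.91 m^2/ha


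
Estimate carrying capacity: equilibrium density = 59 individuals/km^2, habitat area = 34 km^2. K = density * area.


K = 59 * 34 = 2006 individuals

2006 individuals


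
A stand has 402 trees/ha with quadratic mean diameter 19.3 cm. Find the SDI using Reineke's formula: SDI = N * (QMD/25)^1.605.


QMD/25 = 19.3/25 = 0.772
(0.772)^1.605 = exp(1.605 * ln(0.772)) = exp(1.605 * (-0.258771)) = exp(-0.415327) = 0.660124
SDI = 402 * 0.660124 = 265.370 ≈ 265

265


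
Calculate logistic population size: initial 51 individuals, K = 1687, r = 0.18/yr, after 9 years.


(K - N0)/N0 = (1687 - 51)/51 = 1636/51 = 32.0784
r*t = 0.18 * 9 = 1.62; exp(-1.62) = 0.197899
32.0784 * 0.197899 = 6.34828
1 + 6.34828 = 7.34828
N = 1687 / 7.34828 = 229.578 ≈ 230

230


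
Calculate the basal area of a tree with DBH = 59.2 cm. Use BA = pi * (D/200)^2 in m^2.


D/200 = 59.2/200 = 0.296 m
(D/200)^2 = 0.296^2 = 0.087616
BA = 3.141593 * 0.087616 = 0.275254 ≈ 0.2753 m^2

0.2753 m^2


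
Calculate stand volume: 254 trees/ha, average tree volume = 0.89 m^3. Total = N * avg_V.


V_stand = 254 * 0.89 = 226.06 ≈ 226.1 m^3/ha

226.1 m^3/ha


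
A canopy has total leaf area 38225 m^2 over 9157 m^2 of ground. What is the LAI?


LAI = 38225 / 9157 = 4.1744 ≈ 4.17

4.17


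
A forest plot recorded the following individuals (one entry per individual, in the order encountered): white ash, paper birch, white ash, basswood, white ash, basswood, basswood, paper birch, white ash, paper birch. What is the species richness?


Total individuals logged = 10
Distinct species (count of individuals): white ash (4), paper birch (3), basswood (3)
Species richness = number of distinct species = 3

3


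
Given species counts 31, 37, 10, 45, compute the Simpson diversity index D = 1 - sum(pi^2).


Total N = 31 + 37 + 10 + 45 = 123
Per-species terms:
  p = 31/123 = 0.252033; p^2 = 0.252033^2 = 0.063521
  p = 37/123 = 0.300813; p^2 = 0.300813^2 = 0.090488
  p = 10/123 = 0.081301; p^2 = 0.081301^2 = 0.006610
  p = 45/123 = 0.365854; p^2 = 0.365854^2 = 0.133849
sum(p^2) = 0.063521 + 0.090488 + 0.006610 + 0.133849 = 0.294468
D = 1 - 0.294468 = 0.705532 ≈ 0.7055

0.7055


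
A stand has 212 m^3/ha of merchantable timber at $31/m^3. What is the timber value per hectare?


Value = 212 * 31 = $6572/ha

$6572/ha


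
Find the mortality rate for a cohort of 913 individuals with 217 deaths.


Mortality rate = 217 / 913 = 0.237678 ≈ 0.2377

0.2377


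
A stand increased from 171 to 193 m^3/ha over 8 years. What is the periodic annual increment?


PAI = (V2 - V1) / period = (193 - 171) / 8 = 22 / 8 = 2.75 m^3/ha/yr

2.75 m^3/ha/yr


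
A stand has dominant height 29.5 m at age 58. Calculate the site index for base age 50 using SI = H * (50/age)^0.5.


50/58 = 0.862069
(0.862069)^0.5 = 0.928477
SI = 29.5 * 0.928477 = 27.3901 ≈ 27.4 m

27.4 m


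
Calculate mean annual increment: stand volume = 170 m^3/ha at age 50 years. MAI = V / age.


MAI = 170 / 50 = 3.40 m^3/ha/yr

3.40 m^3/ha/yr


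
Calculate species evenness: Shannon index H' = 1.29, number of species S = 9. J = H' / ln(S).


ln(9) = 2.19722
J = H' / ln(S) = 1.29 / 2.19722 = 0.587106 ≈ 0.5871

0.5871


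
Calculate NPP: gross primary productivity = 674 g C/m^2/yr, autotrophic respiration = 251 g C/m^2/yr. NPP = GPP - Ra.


NPP = GPP - Ra = 674 - 251 = 423 g C/m^2/yr

423 g C/m^2/yr


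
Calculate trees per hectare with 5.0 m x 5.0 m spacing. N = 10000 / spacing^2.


N = 10000 / 5.0^2 = 10000 / 25 = 400.000 ≈ 400 trees/ha

400 trees/ha


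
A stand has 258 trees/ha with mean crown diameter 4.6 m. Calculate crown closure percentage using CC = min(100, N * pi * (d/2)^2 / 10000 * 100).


(d/2)^2 = (4.6/2)^2 = 2.3^2 = 5.29
Crown area = 3.141593 * 5.29 = 16.6190 m^2
N * area / 10000 * 100 = 258 * 16.6190 / 10000 * 100 = 42.8770
CC = min(100, 42.8770) = 42.8770 ≈ 42.9%

42.9%


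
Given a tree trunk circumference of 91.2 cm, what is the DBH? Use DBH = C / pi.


DBH = C / pi = 91.2 / 3.141593 = 29.0299 ≈ 29.03 cm

29.03 cm


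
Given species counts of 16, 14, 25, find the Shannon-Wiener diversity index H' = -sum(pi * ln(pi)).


Total N = 16 + 14 + 25 = 55
Per-species terms:
  p = 16/55 = 0.290909; ln(p) = -1.234745; p*ln(p) = 0.290909 * (-1.234745) = -0.359198
  p = 14/55 = 0.254545; ln(p) = -1.368278; p*ln(p) = 0.254545 * (-1.368278) = -0.348288
  p = 25/55 = 0.454545; ln(p) = -0.788458; p*ln(p) = 0.454545 * (-0.788458) = -0.358390
sum(p*ln(p)) = (-0.359198) + (-0.348288) + (-0.358390) = -1.065876
H' = -(-1.065876) = 1.065876 ≈ 1.0659

1.0659


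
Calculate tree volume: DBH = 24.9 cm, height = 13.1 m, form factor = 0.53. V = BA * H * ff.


(D/200)^2 = (24.9/200)^2 = 0.1245^2 = 0.01550025
BA = 3.141593 * 0.01550025 = 0.0486955 m^2
V = 0.0486955 * 13.1 * 0.53 = 0.338093 ≈ 0.338 m^3

0.338 m^3


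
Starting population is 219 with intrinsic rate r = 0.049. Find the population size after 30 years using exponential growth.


r*t = 0.049 * 30 = 1.47
exp(1.47) = 4.34924
N = 219 * 4.34924 = 952.484 ≈ 952

952


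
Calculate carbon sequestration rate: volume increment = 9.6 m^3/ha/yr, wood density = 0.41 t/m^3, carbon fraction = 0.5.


C = 9.6 * 0.41 * 0.5 = 1.968 ≈ 1.97 t C/ha/yr

1.97 t C/ha/yr


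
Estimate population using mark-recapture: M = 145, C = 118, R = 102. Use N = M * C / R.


N = M * C / R = 145 * 118 / 102 = 17110 / 102 = 167.75 ≈ 168

168 individuals


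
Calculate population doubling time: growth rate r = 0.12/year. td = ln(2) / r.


td = ln(2) / 0.12 = 0.693147 / 0.12 = 5.77623 ≈ 5.8 years

5.8 years


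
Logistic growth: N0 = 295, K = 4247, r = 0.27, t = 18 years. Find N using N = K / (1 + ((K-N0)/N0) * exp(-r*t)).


(K - N0)/N0 = (4247 - 295)/295 = 3952/295 = 13.3966
r*t = 0.27 * 18 = 4.86; exp(-4.86) = 0.00775048
13.3966 * 0.00775048 = 0.103830
1 + 0.103830 = 1.10383
N = 4247 / 1.10383 = 3847.51 ≈ 3848

3848


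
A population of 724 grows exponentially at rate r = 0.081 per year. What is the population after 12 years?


r*t = 0.081 * 12 = 0.972
exp(0.972) = 2.64323
N = 724 * 2.64323 = 1913.70 ≈ 1914

1914


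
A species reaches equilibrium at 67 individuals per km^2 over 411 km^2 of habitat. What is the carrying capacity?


K = 67 * 411 = 27537 individuals

27537 individuals


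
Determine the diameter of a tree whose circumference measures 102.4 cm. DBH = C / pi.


DBH = C / pi = 102.4 / 3.141593 = 32.5949 ≈ 32.59 cm

32.59 cm


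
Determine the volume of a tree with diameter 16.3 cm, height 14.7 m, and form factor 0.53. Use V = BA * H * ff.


(D/200)^2 = (16.3/200)^2 = 0.0815^2 = 0.00664225
BA = 3.141593 * 0.00664225 = 0.0208672 m^2
V = 0.0208672 * 14.7 * 0.53 = 0.162576 ≈ 0.163 m^3

0.163 m^3


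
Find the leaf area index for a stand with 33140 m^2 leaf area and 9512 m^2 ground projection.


LAI = 33140 / 9512 = 3.4840 ≈ 3.48

3.48


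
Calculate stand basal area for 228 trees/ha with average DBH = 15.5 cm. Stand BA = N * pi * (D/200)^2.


(D/200)^2 = (15.5/200)^2 = 0.0775^2 = 0.00600625
Individual BA = 3.141593 * 0.00600625 = 0.0188692 m^2
Stand BA = 228 * 0.0188692 = 4.30218 ≈ 4.30 m^2/ha

4.30 m^2/ha


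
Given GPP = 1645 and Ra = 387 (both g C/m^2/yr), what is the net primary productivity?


NPP = GPP - Ra = 1645 - 387 = 1258 g C/m^2/yr

1258 g C/m^2/yr


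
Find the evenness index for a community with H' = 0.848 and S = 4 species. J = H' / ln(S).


ln(4) = 1.38629
J = H' / ln(S) = 0.848 / 1.38629 = 0.611705 ≈ 0.6117

0.6117


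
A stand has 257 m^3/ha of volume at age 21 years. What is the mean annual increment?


MAI = 257 / 21 = 12.2381 ≈ 12.24 m^3/ha/yr

12.24 m^3/ha/yr


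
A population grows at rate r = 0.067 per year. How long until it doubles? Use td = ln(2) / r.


td = ln(2) / 0.067 = 0.693147 / 0.067 = 10.3455 ≈ 10.3 years

10.3 years


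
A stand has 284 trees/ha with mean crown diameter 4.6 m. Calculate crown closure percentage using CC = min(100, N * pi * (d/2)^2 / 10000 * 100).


(d/2)^2 = (4.6/2)^2 = 2.3^2 = 5.29
Crown area = 3.141593 * 5.29 = 16.6190 m^2
N * area / 10000 * 100 = 284 * 16.6190 / 10000 * 100 = 47.1980
CC = min(100, 47.1980) = 47.1980 ≈ 47.2%

47.2%


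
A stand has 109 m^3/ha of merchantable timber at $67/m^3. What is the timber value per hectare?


Value = 109 * 67 = $7303/ha

$7303/ha


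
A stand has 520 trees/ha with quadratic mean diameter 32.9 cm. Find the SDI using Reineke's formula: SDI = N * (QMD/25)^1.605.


QMD/25 = 32.9/25 = 1.316
(1.316)^1.605 = exp(1.605 * ln(1.316)) = exp(1.605 * 0.274597) = exp(0.440728) = 1.55384
SDI = 520 * 1.55384 = 807.997 ≈ 808

808


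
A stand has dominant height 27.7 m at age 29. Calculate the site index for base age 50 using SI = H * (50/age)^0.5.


50/29 = 1.72414
(1.72414)^0.5 = 1.31307
SI = 27.7 * 1.31307 = 36.3720 ≈ 36.4 m

36.4 m


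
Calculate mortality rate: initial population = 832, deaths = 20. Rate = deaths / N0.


Mortality rate = 20 / 832 = 0.024038 ≈ 0.0240

0.0240


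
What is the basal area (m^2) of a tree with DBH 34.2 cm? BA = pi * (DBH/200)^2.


D/200 = 34.2/200 = 0.171 m
(D/200)^2 = 0.171^2 = 0.029241
BA = 3.141593 * 0.029241 = 0.0918633 ≈ 0.0919 m^2

0.0919 m^2


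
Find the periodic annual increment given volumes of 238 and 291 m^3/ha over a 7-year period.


PAI = (V2 - V1) / period = (291 - 238) / 7 = 53 / 7 = 7.5714 ≈ 7.57 m^3/ha/yr

7.57 m^3/ha/yr


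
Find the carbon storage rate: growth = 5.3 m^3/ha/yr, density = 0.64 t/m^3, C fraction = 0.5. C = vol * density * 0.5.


C = 5.3 * 0.64 * 0.5 = 1.696 ≈ 1.70 t C/ha/yr

1.70 t C/ha/yr


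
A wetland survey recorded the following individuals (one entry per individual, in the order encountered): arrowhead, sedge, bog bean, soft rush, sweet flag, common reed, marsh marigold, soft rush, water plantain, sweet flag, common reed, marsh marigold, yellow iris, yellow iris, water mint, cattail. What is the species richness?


Total individuals logged = 16
Distinct species (count of individuals): arrowhead (1), sedge (1), bog bean (1), soft rush (2), sweet flag (2), common reed (2), marsh marigold (2), water plantain (1), yellow iris (2), water mint (1), cattail (1)
Species richness = number of distinct species = 11

11


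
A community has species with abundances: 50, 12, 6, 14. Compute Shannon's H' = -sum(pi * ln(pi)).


Total N = 50 + 12 + 6 + 14 = 82
Per-species terms:
  p = 50/82 = 0.609756; ln(p) = -0.494696; p*ln(p) = 0.609756 * (-0.494696) = -0.301644
  p = 12/82 = 0.146341; ln(p) = -1.921816; p*ln(p) = 0.146341 * (-1.921816) = -0.281240
  p = 6/82 = 0.073171; ln(p) = -2.614956; p*ln(p) = 0.073171 * (-2.614956) = -0.191339
  p = 14/82 = 0.170732; ln(p) = -1.767660; p*ln(p) = 0.170732 * (-1.767660) = -0.301796
sum(p*ln(p)) = (-0.301644) + (-0.281240) + (-0.191339) + (-0.301796) = -1.076019
H' = -(-1.076019) = 1.076019 ≈ 1.0760

1.0760


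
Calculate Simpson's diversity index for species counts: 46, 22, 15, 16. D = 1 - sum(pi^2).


Total N = 46 + 22 + 15 + 16 = 99
Per-species terms:
  p = 46/99 = 0.464646; p^2 = 0.464646^2 = 0.215896
  p = 22/99 = 0.222222; p^2 = 0.222222^2 = 0.049383
  p = 15/99 = 0.151515; p^2 = 0.151515^2 = 0.022957
  p = 16/99 = 0.161616; p^2 = 0.161616^2 = 0.026120
sum(p^2) = 0.215896 + 0.049383 + 0.022957 + 0.026120 = 0.314356
D = 1 - 0.314356 = 0.685644 ≈ 0.6856

0.6856


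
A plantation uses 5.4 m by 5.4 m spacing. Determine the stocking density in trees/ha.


N = 10000 / 5.4^2 = 10000 / 29.16 = 342.936 ≈ 343 trees/ha

343 trees/ha


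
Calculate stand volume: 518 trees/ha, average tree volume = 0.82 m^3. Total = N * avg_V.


V_stand = 518 * 0.82 = 424.76 ≈ 424.8 m^3/ha

424.8 m^3/ha


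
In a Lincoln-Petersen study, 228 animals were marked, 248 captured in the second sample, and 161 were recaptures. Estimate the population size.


N = M * C / R = 228 * 248 / 161 = 56544 / 161 = 351.20 ≈ 351

351 individuals


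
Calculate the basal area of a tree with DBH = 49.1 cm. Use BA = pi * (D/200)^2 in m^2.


D/200 = 49.1/200 = 0.2455 m
(D/200)^2 = 0.2455^2 = 0.06027025
BA = 3.141593 * 0.06027025 = 0.189345 ≈ 0.1893 m^2

0.1893 m^2


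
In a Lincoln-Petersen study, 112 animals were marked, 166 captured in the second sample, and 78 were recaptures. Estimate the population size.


N = M * C / R = 112 * 166 / 78 = 18592 / 78 = 238.36 ≈ 238

238 individuals


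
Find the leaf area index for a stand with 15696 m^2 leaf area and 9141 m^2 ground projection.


LAI = 15696 / 9141 = 1.7171 ≈ 1.72

1.72
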